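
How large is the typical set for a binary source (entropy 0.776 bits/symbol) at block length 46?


log2|A_typical| = nH = 46 * 0.776 = 35.696, so |A_typical| ~ 2^35.696 = 5.566e+10

5.566e+10


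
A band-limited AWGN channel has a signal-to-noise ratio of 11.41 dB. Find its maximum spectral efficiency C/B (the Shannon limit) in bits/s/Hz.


SNR_linear = 10^(11.41/10) = 13.8357; C/B = log2(1 + SNR_linear) = log2(1 + 13.8357) = 3.891

3.891 bits/s/Hz


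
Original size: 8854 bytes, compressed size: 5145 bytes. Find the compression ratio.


Ratio = original / compressed = 8854 / 5145 = 1.7209

1.7209


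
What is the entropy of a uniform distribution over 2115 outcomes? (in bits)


H = log2(n) = log2(2115) = 11.0464

11.0464 bits


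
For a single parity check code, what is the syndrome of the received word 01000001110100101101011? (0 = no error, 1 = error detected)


Syndrome = XOR of all bits = 0 XOR 1 XOR 0 XOR 0 XOR 0 XOR 0 XOR 0 XOR 1 XOR 1 XOR 1 XOR 0 XOR 1 XOR 0 XOR 0 XOR 1 XOR 0 XOR 1 XOR 1 XOR 0 XOR 1 XOR 0 XOR 1 XOR 1 = 1

1


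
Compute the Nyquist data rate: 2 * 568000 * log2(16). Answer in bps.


Rate = 2 * B * log2(M) = 2 * 568000 * 4.0 = 4544000.0

4544000.0 bps


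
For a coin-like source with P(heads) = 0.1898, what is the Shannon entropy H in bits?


H = -p*log2(p) - (1-p)*log2(1-p). -0.1898*log2(0.1898) = 0.455036; -0.8102*log2(0.8102) = 0.246017. H = 0.455036 + 0.246017 = 0.7011

0.7011 bits


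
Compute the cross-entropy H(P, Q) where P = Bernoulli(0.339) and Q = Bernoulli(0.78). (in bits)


H(P,Q) = -p*log2(q) - (1-p)*log2(1-q). -0.339*log2(0.78) = 0.121516; -0.661*log2(0.22) = 1.443905. H(P,Q) = 0.121516 + 1.443905 = 1.5654

1.5654 bits


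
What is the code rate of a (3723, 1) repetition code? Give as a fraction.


Rate = k/n = 1/3723

1/3723


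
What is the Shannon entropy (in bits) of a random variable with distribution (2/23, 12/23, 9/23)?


H = -sum(p_i * log2(p_i)). Terms: -(2/23)*log2(2/23) = 0.306397; -(12/23)*log2(12/23) = 0.489704; -(9/23)*log2(9/23) = 0.529684. H = 0.306397 + 0.489704 + 0.529684 = 1.3258

1.3258 bits


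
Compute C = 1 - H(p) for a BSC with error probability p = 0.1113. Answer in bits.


H(p) = -p*log2(p) - (1-p)*log2(1-p) = -0.1113*log2(0.1113) - 0.8887*log2(0.8887) = 0.352540 + 0.151285 = 0.5038. C = 1 - H(p) = 1 - 0.5038 = 0.4962

0.4962 bits


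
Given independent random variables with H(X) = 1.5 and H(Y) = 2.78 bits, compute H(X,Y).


For independent variables, H(X,Y) = H(X) + H(Y) = 1.5 + 2.78 = 4.28

4.28 bits


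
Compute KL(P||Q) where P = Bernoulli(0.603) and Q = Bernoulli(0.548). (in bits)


KL = p*log2(p/q) + (1-p)*log2((1-p)/(1-q)) = 0.603*log2(0.603/0.548) + 0.397*log2(0.397/0.452) = 0.0089

0.0089 bits


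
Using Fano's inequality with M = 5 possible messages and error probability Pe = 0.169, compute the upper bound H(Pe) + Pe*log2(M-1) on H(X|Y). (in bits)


H(Pe) = -Pe*log2(Pe) - (1-Pe)*log2(1-Pe) = -0.169*log2(0.169) - 0.831*log2(0.831) = 0.433469 + 0.221943 = 0.6554. Pe*log2(M-1) = 0.169*log2(4) = 0.338000. Bound = H(Pe) + Pe*log2(M-1) = 0.433469 + 0.221943 + 0.338000 = 0.9934

0.9934 bits


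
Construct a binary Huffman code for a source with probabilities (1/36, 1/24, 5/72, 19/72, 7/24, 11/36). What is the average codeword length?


Huffman construction (repeatedly merge the two least-probable nodes; each merge adds 1 bit to every symbol beneath it): 1/36 + 1/24 = 5/72; 5/72 + 5/72 = 5/36; 5/36 + 19/72 = 29/72; 7/24 + 11/36 = 43/72; 29/72 + 43/72 = 1. Resulting codeword lengths (in the order the probabilities were given): (4, 4, 3, 2, 2, 2). L_avg = sum(p_i * l_i) = 1/36*4 + 1/24*4 + 5/72*3 + 19/72*2 + 7/24*2 + 11/36*2 = 53/24 = 2.2083

2.2083 bits


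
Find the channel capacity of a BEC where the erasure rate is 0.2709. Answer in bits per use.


C = 1 - epsilon = 1 - 0.2709 = 0.7291

0.7291 bits


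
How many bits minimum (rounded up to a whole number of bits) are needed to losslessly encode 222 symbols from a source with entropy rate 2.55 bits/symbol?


Minimum bits >= n * H = 222 * 2.55 = 566.1, rounded up to a whole number of bits = 567

567 bits


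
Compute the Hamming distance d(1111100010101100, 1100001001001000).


Count differing positions: . . ^ ^ ^ . ^ . ^ ^ ^ . . ^ . . = 8 differences

8


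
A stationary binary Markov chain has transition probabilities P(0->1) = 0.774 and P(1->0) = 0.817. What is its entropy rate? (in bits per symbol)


Stationary distribution: pi_0 = p10/(p01+p10) = 0.5135, pi_1 = 0.4865. Entropy rate H' = pi_0*H(p01) + pi_1*H(p10) = 0.5135*0.771 + 0.4865*0.6866 = 0.7299

0.7299 bits/symbol


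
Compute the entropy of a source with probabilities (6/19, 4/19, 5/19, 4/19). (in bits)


H = -sum(p_i * log2(p_i)). Terms: -(6/19)*log2(6/19) = 0.525147; -(4/19)*log2(4/19) = 0.473248; -(5/19)*log2(5/19) = 0.506842; -(4/19)*log2(4/19) = 0.473248. H = 0.525147 + 0.473248 + 0.506842 + 0.473248 = 1.9785

1.9785 bits


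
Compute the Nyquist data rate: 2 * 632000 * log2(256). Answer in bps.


Rate = 2 * B * log2(M) = 2 * 632000 * 8.0 = 10112000.0

10112000.0 bps


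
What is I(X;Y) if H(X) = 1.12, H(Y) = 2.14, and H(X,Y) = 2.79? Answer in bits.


I(X;Y) = H(X) + H(Y) - H(X,Y) = 1.12 + 2.14 - 2.79 = 0.47

0.47 bits


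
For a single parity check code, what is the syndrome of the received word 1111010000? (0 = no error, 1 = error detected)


Syndrome = XOR of all bits = 1 XOR 1 XOR 1 XOR 1 XOR 0 XOR 1 XOR 0 XOR 0 XOR 0 XOR 0 = 1

1


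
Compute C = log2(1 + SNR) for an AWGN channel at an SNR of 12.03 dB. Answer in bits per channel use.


SNR_linear = 10^(12.03/10) = 15.9588; C = log2(1 + SNR_linear) = log2(1 + 15.9588) = 4.084

4.084 bits/channel use


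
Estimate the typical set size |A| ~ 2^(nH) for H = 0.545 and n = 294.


log2|A_typical| = nH = 294 * 0.545 = 160.23, so |A_typical| ~ 2^160.23 = 1.714e+48

1.714e+48


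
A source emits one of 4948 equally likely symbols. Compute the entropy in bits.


H = log2(n) = log2(4948) = 12.2726

12.2726 bits


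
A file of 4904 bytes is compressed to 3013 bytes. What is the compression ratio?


Ratio = original / compressed = 4904 / 3013 = 1.6276

1.6276


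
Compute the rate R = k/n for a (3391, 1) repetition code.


Rate = k/n = 1/3391

1/3391


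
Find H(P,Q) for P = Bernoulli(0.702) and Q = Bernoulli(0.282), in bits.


H(P,Q) = -p*log2(q) - (1-p)*log2(1-q). -0.702*log2(0.282) = 1.282016; -0.298*log2(0.718) = 0.142427. H(P,Q) = 1.282016 + 0.142427 = 1.4244

1.4244 bits


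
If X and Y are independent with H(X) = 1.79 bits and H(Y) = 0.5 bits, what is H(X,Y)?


For independent variables, H(X,Y) = H(X) + H(Y) = 1.79 + 0.5 = 2.29

2.29 bits


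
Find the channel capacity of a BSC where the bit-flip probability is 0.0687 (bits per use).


H(p) = -p*log2(p) - (1-p)*log2(1-p) = -0.0687*log2(0.0687) - 0.9313*log2(0.9313) = 0.265426 + 0.095628 = 0.3611. C = 1 - H(p) = 1 - 0.3611 = 0.6389

0.6389 bits


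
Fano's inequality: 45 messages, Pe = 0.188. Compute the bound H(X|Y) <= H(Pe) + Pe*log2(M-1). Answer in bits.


H(Pe) = -Pe*log2(Pe) - (1-Pe)*log2(1-Pe) = -0.188*log2(0.188) - 0.812*log2(0.812) = 0.453305 + 0.243964 = 0.6973. Pe*log2(M-1) = 0.188*log2(44) = 1.026373. Bound = H(Pe) + Pe*log2(M-1) = 0.453305 + 0.243964 + 1.026373 = 1.7236

1.7236 bits


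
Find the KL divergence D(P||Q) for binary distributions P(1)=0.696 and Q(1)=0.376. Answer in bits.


KL = p*log2(p/q) + (1-p)*log2((1-p)/(1-q)) = 0.696*log2(0.696/0.376) + 0.304*log2(0.304/0.624) = 0.3029

0.3029 bits


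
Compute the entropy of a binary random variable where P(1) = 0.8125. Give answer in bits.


H = -p*log2(p) - (1-p)*log2(1-p). -0.8125*log2(0.8125) = 0.243393; -0.1875*log2(0.1875) = 0.452820. H = 0.243393 + 0.452820 = 0.6962

0.6962 bits


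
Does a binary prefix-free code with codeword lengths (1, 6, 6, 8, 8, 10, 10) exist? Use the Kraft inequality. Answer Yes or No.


Kraft sum = sum(2^(-l_i)) = 0.541, need <= 1. Result: satisfied (a binary prefix-free code with these lengths exists)

Yes


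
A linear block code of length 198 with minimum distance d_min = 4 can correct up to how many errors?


Correction capability = floor((d-1)/2) = floor((4-1)/2) = 1

1 errors


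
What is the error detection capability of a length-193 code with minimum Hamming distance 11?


Detection capability = d_min - 1 = 11 - 1 = 10

10 errors


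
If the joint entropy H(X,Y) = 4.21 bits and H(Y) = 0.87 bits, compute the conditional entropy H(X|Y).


H(X|Y) = H(X,Y) - H(Y) = 4.21 - 0.87 = 3.34

3.34 bits


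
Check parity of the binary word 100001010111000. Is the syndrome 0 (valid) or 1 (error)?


Syndrome = XOR of all bits = 1 XOR 0 XOR 0 XOR 0 XOR 0 XOR 1 XOR 0 XOR 1 XOR 0 XOR 1 XOR 1 XOR 1 XOR 0 XOR 0 XOR 0 = 0

0


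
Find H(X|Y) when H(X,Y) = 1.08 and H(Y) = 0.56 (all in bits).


H(X|Y) = H(X,Y) - H(Y) = 1.08 - 0.56 = 0.52

0.52 bits


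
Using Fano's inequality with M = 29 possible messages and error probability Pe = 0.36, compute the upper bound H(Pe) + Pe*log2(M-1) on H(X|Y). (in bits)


H(Pe) = -Pe*log2(Pe) - (1-Pe)*log2(1-Pe) = -0.36*log2(0.36) - 0.64*log2(0.64) = 0.530615 + 0.412068 = 0.9427. Pe*log2(M-1) = 0.36*log2(28) = 1.730648. Bound = H(Pe) + Pe*log2(M-1) = 0.530615 + 0.412068 + 1.730648 = 2.6733

2.6733 bits


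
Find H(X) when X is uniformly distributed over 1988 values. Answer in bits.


H = log2(n) = log2(1988) = 10.9571

10.9571 bits


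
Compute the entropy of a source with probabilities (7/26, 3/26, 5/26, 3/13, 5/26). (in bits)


H = -sum(p_i * log2(p_i)). Terms: -(7/26)*log2(7/26) = 0.509677; -(3/26)*log2(3/26) = 0.359478; -(5/26)*log2(5/26) = 0.457406; -(3/13)*log2(3/13) = 0.488187; -(5/26)*log2(5/26) = 0.457406. H = 0.509677 + 0.359478 + 0.457406 + 0.488187 + 0.457406 = 2.2722

2.2722 bits


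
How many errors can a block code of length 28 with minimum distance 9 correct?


Correction capability = floor((d-1)/2) = floor((9-1)/2) = 4

4 errors


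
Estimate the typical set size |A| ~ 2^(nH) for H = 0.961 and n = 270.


log2|A_typical| = nH = 270 * 0.961 = 259.47, so |A_typical| ~ 2^259.47 = 1.283e+78

1.283e+78


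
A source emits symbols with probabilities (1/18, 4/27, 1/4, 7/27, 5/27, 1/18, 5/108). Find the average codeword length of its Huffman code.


Huffman construction (repeatedly merge the two least-probable nodes; each merge adds 1 bit to every symbol beneath it): 5/108 + 1/18 = 11/108; 1/18 + 11/108 = 17/108; 4/27 + 17/108 = 11/36; 5/27 + 1/4 = 47/108; 7/27 + 11/36 = 61/108; 47/108 + 61/108 = 1. Resulting codeword lengths (in the order the probabilities were given): (5, 3, 2, 2, 2, 4, 5). L_avg = sum(p_i * l_i) = 1/18*5 + 4/27*3 + 1/4*2 + 7/27*2 + 5/27*2 + 1/18*4 + 5/108*5 = 277/108 = 2.5648

2.5648 bits


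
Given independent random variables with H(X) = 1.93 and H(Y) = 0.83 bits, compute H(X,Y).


For independent variables, H(X,Y) = H(X) + H(Y) = 1.93 + 0.83 = 2.76

2.76 bits


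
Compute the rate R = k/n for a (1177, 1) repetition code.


Rate = k/n = 1/1177

1/1177


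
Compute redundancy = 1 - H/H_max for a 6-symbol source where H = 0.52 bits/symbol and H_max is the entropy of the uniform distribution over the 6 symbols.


H_max = log2(K) = log2(6) = 2.585 bits/symbol. Redundancy = 1 - H/H_max = 1 - 0.52/2.585 = 1 - 0.2012 = 0.7988

0.7988


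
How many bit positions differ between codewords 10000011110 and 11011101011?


Count differing positions: . ^ . ^ ^ ^ ^ . ^ . ^ = 7 differences

7


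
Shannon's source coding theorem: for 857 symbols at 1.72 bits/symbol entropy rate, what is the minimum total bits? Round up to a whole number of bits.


Minimum bits >= n * H = 857 * 1.72 = 1474.04, rounded up to a whole number of bits = 1475

1475 bits


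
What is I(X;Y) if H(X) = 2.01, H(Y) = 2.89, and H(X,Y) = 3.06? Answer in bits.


I(X;Y) = H(X) + H(Y) - H(X,Y) = 2.01 + 2.89 - 3.06 = 1.84

1.84 bits


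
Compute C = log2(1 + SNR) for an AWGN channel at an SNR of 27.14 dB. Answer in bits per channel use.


SNR_linear = 10^(27.14/10) = 517.6068; C = log2(1 + SNR_linear) = log2(1 + 517.6068) = 9.0185

9.0185 bits/channel use


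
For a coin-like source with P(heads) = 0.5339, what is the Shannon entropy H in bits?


H = -p*log2(p) - (1-p)*log2(1-p). -0.5339*log2(0.5339) = 0.483371; -0.4661*log2(0.4661) = 0.513311. H = 0.483371 + 0.513311 = 0.9967

0.9967 bits


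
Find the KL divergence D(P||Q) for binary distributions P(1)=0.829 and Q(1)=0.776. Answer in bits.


KL = p*log2(p/q) + (1-p)*log2((1-p)/(1-q)) = 0.829*log2(0.829/0.776) + 0.171*log2(0.171/0.224) = 0.0124

0.0124 bits


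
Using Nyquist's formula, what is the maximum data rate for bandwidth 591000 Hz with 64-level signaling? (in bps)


Rate = 2 * B * log2(M) = 2 * 591000 * 6.0 = 7092000.0

7092000.0 bps


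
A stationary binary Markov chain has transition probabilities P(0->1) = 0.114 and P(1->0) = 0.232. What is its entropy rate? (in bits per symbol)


Stationary distribution: pi_0 = p10/(p01+p10) = 0.6705, pi_1 = 0.3295. Entropy rate H' = pi_0*H(p01) + pi_1*H(p10) = 0.6705*0.5119 + 0.3295*0.7815 = 0.6007

0.6007 bits/symbol


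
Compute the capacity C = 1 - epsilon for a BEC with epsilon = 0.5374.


C = 1 - epsilon = 1 - 0.5374 = 0.4626

0.4626 bits


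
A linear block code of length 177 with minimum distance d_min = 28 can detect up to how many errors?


Detection capability = d_min - 1 = 28 - 1 = 27

27 errors


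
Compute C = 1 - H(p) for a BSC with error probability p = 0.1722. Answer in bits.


H(p) = -p*log2(p) - (1-p)*log2(1-p) = -0.1722*log2(0.1722) - 0.8278*log2(0.8278) = 0.437017 + 0.225696 = 0.6627. C = 1 - H(p) = 1 - 0.6627 = 0.3373

0.3373 bits


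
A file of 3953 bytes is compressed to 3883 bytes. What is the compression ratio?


Ratio = original / compressed = 3953 / 3883 = 1.018

1.018


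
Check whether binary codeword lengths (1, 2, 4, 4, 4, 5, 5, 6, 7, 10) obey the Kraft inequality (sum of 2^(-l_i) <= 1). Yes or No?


Kraft sum = sum(2^(-l_i)) = 1.0244, need <= 1. Result: violated (a binary prefix-free code with these lengths cannot exist)

No


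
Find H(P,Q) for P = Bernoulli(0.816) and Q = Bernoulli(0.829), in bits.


H(P,Q) = -p*log2(q) - (1-p)*log2(1-q). -0.816*log2(0.829) = 0.220774; -0.184*log2(0.171) = 0.468819. H(P,Q) = 0.220774 + 0.468819 = 0.6896

0.6896 bits


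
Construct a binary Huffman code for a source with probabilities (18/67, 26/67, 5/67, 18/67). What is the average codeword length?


Huffman construction (repeatedly merge the two least-probable nodes; each merge adds 1 bit to every symbol beneath it): 5/67 + 18/67 = 23/67; 18/67 + 23/67 = 41/67; 26/67 + 41/67 = 1. Resulting codeword lengths (in the order the probabilities were given): (3, 1, 3, 2). L_avg = sum(p_i * l_i) = 18/67*3 + 26/67*1 + 5/67*3 + 18/67*2 = 131/67 = 1.9552

1.9552 bits


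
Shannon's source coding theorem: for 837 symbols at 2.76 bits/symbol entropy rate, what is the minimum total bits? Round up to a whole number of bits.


Minimum bits >= n * H = 837 * 2.76 = 2310.12, rounded up to a whole number of bits = 2311

2311 bits


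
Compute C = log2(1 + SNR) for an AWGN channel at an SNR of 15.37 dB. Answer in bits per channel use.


SNR_linear = 10^(15.37/10) = 34.435; C = log2(1 + SNR_linear) = log2(1 + 34.435) = 5.1471

5.1471 bits/channel use


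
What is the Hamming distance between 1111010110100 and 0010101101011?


Count differing positions: ^ ^ . ^ ^ ^ ^ . ^ ^ ^ ^ ^ = 11 differences

11


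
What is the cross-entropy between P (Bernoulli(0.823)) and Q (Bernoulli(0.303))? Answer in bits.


H(P,Q) = -p*log2(q) - (1-p)*log2(1-q). -0.823*log2(0.303) = 1.417708; -0.177*log2(0.697) = 0.092176. H(P,Q) = 1.417708 + 0.092176 = 1.5099

1.5099 bits


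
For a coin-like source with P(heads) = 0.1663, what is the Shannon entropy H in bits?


H = -p*log2(p) - (1-p)*log2(1-p). -0.1663*log2(0.1663) = 0.430408; -0.8337*log2(0.8337) = 0.218763. H = 0.430408 + 0.218763 = 0.6492

0.6492 bits


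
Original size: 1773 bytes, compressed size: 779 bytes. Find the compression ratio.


Ratio = original / compressed = 1773 / 779 = 2.276

2.276


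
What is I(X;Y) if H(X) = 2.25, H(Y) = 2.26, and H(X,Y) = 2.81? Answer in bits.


I(X;Y) = H(X) + H(Y) - H(X,Y) = 2.25 + 2.26 - 2.81 = 1.7

1.7 bits


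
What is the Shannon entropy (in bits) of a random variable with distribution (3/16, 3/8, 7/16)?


H = -sum(p_i * log2(p_i)). Terms: -(3/16)*log2(3/16) = 0.452820; -(3/8)*log2(3/8) = 0.530639; -(7/16)*log2(7/16) = 0.521782. H = 0.452820 + 0.530639 + 0.521782 = 1.5052

1.5052 bits


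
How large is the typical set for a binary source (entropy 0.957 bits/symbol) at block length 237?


log2|A_typical| = nH = 237 * 0.957 = 226.809, so |A_typical| ~ 2^226.809 = 1.889e+68

1.889e+68


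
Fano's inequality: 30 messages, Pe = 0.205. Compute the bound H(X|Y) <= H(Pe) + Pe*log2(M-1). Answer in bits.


H(Pe) = -Pe*log2(Pe) - (1-Pe)*log2(1-Pe) = -0.205*log2(0.205) - 0.795*log2(0.795) = 0.468692 + 0.263124 = 0.7318. Pe*log2(M-1) = 0.205*log2(29) = 0.995886. Bound = H(Pe) + Pe*log2(M-1) = 0.468692 + 0.263124 + 0.995886 = 1.7277

1.7277 bits


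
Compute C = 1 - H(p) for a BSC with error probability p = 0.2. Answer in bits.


H(p) = -p*log2(p) - (1-p)*log2(1-p) = -0.2*log2(0.2) - 0.8*log2(0.8) = 0.464386 + 0.257542 = 0.7219. C = 1 - H(p) = 1 - 0.7219 = 0.2781

0.2781 bits


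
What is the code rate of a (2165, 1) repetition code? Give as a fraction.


Rate = k/n = 1/2165

1/2165


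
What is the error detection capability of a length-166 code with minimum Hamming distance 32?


Detection capability = d_min - 1 = 32 - 1 = 31

31 errors


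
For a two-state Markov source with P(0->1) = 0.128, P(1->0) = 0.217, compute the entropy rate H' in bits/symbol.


Stationary distribution: pi_0 = p10/(p01+p10) = 0.629, pi_1 = 0.371. Entropy rate H' = pi_0*H(p01) + pi_1*H(p10) = 0.629*0.5519 + 0.371*0.7547 = 0.6271

0.6271 bits/symbol


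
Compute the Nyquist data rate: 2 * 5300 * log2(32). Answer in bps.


Rate = 2 * B * log2(M) = 2 * 5300 * 5.0 = 53000.0

53000.0 bps


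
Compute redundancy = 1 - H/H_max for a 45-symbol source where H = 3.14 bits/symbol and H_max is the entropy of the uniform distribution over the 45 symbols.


H_max = log2(K) = log2(45) = 5.4919 bits/symbol. Redundancy = 1 - H/H_max = 1 - 3.14/5.4919 = 1 - 0.5718 = 0.4282

0.4282


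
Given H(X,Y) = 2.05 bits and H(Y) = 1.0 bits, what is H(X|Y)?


H(X|Y) = H(X,Y) - H(Y) = 2.05 - 1.0 = 1.05

1.05 bits


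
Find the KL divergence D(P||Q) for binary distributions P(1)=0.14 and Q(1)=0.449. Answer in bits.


KL = p*log2(p/q) + (1-p)*log2((1-p)/(1-q)) = 0.14*log2(0.14/0.449) + 0.86*log2(0.86/0.551) = 0.317

0.317 bits


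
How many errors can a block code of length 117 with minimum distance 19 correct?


Correction capability = floor((d-1)/2) = floor((19-1)/2) = 9

9 errors


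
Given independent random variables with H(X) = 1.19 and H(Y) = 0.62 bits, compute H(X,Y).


For independent variables, H(X,Y) = H(X) + H(Y) = 1.19 + 0.62 = 1.81

1.81 bits


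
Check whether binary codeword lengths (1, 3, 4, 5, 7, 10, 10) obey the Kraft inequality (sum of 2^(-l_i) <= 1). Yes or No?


Kraft sum = sum(2^(-l_i)) = 0.7285, need <= 1. Result: satisfied (a binary prefix-free code with these lengths exists)

Yes


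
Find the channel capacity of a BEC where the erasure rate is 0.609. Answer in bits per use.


C = 1 - epsilon = 1 - 0.609 = 0.391

0.391 bits


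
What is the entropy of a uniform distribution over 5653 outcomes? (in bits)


H = log2(n) = log2(5653) = 12.4648

12.4648 bits


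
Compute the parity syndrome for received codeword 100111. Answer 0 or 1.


Syndrome = XOR of all bits = 1 XOR 0 XOR 0 XOR 1 XOR 1 XOR 1 = 0

0


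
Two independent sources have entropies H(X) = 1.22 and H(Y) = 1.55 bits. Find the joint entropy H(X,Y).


For independent variables, H(X,Y) = H(X) + H(Y) = 1.22 + 1.55 = 2.77

2.77 bits


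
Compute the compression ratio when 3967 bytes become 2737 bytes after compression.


Ratio = original / compressed = 3967 / 2737 = 1.4494

1.4494


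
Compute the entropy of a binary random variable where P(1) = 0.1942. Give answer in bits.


H = -p*log2(p) - (1-p)*log2(1-p). -0.1942*log2(0.1942) = 0.459164; -0.8058*log2(0.8058) = 0.251012. H = 0.459164 + 0.251012 = 0.7102

0.7102 bits


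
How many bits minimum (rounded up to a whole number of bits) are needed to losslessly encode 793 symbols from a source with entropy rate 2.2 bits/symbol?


Minimum bits >= n * H = 793 * 2.2 = 1744.6, rounded up to a whole number of bits = 1745

1745 bits


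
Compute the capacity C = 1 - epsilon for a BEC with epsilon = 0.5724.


C = 1 - epsilon = 1 - 0.5724 = 0.4276

0.4276 bits


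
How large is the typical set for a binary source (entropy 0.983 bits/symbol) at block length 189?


log2|A_typical| = nH = 189 * 0.983 = 185.787, so |A_typical| ~ 2^185.787 = 8.462e+55

8.462e+55


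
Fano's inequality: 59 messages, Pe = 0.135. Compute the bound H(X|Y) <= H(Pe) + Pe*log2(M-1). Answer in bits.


H(Pe) = -Pe*log2(Pe) - (1-Pe)*log2(1-Pe) = -0.135*log2(0.135) - 0.865*log2(0.865) = 0.390011 + 0.180982 = 0.571. Pe*log2(M-1) = 0.135*log2(58) = 0.790827. Bound = H(Pe) + Pe*log2(M-1) = 0.390011 + 0.180982 + 0.790827 = 1.3618

1.3618 bits


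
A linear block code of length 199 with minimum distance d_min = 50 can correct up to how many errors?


Correction capability = floor((d-1)/2) = floor((50-1)/2) = 24

24 errors


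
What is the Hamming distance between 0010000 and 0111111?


Count differing positions: . ^ . ^ ^ ^ ^ = 5 differences

5


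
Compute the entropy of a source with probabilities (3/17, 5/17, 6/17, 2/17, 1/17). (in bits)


H = -sum(p_i * log2(p_i)). Terms: -(3/17)*log2(3/17) = 0.441618; -(5/17)*log2(5/17) = 0.519275; -(6/17)*log2(6/17) = 0.530294; -(2/17)*log2(2/17) = 0.363231; -(1/17)*log2(1/17) = 0.240439. H = 0.441618 + 0.519275 + 0.530294 + 0.363231 + 0.240439 = 2.0949

2.0949 bits


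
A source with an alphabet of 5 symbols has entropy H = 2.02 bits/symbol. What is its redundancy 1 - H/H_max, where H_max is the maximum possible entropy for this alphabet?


H_max = log2(K) = log2(5) = 2.3219 bits/symbol. Redundancy = 1 - H/H_max = 1 - 2.02/2.3219 = 1 - 0.87 = 0.13

0.13


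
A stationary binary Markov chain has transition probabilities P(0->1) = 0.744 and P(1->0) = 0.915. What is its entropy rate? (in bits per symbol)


Stationary distribution: pi_0 = p10/(p01+p10) = 0.5515, pi_1 = 0.4485. Entropy rate H' = pi_0*H(p01) + pi_1*H(p10) = 0.5515*0.8207 + 0.4485*0.4196 = 0.6408

0.6408 bits/symbol


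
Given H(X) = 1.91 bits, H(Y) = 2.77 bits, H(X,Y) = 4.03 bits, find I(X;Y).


I(X;Y) = H(X) + H(Y) - H(X,Y) = 1.91 + 2.77 - 4.03 = 0.65

0.65 bits


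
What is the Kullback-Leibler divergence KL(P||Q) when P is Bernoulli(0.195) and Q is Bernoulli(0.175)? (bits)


KL = p*log2(p/q) + (1-p)*log2((1-p)/(1-q)) = 0.195*log2(0.195/0.175) + 0.805*log2(0.805/0.825) = 0.0019

0.0019 bits


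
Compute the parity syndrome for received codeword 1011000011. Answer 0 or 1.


Syndrome = XOR of all bits = 1 XOR 0 XOR 1 XOR 1 XOR 0 XOR 0 XOR 0 XOR 0 XOR 1 XOR 1 = 1

1


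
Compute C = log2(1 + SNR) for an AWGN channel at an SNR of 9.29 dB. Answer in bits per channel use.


SNR_linear = 10^(9.29/10) = 8.4918; C = log2(1 + SNR_linear) = log2(1 + 8.4918) = 3.2467

3.2467 bits/channel use


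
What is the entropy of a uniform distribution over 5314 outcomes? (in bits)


H = log2(n) = log2(5314) = 12.3756

12.3756 bits


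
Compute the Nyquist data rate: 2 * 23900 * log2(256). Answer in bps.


Rate = 2 * B * log2(M) = 2 * 23900 * 8.0 = 382400.0

382400.0 bps


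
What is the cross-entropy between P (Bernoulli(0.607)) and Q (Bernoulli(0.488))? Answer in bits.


H(P,Q) = -p*log2(q) - (1-p)*log2(1-q). -0.607*log2(0.488) = 0.628273; -0.393*log2(0.512) = 0.379553. H(P,Q) = 0.628273 + 0.379553 = 1.0078

1.0078 bits


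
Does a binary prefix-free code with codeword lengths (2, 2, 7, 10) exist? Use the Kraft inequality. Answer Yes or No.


Kraft sum = sum(2^(-l_i)) = 0.5088, need <= 1. Result: satisfied (a binary prefix-free code with these lengths exists)

Yes


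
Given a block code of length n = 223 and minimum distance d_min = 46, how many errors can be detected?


Detection capability = d_min - 1 = 46 - 1 = 45

45 errors


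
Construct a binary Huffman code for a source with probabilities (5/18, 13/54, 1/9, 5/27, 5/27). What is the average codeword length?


Huffman construction (repeatedly merge the two least-probable nodes; each merge adds 1 bit to every symbol beneath it): 1/9 + 5/27 = 8/27; 5/27 + 13/54 = 23/54; 5/18 + 8/27 = 31/54; 23/54 + 31/54 = 1. Resulting codeword lengths (in the order the probabilities were given): (2, 2, 3, 3, 2). L_avg = sum(p_i * l_i) = 5/18*2 + 13/54*2 + 1/9*3 + 5/27*3 + 5/27*2 = 62/27 = 2.2963

2.2963 bits


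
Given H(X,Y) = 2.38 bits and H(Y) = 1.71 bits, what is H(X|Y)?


H(X|Y) = H(X,Y) - H(Y) = 2.38 - 1.71 = 0.67

0.67 bits


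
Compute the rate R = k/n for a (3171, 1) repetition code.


Rate = k/n = 1/3171

1/3171


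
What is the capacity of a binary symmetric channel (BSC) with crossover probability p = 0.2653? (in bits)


H(p) = -p*log2(p) - (1-p)*log2(1-p) = -0.2653*log2(0.2653) - 0.7347*log2(0.7347) = 0.507865 + 0.326775 = 0.8346. C = 1 - H(p) = 1 - 0.8346 = 0.1654

0.1654 bits


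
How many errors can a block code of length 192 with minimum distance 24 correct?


Correction capability = floor((d-1)/2) = floor((24-1)/2) = 11

11 errors


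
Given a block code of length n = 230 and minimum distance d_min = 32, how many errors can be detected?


Detection capability = d_min - 1 = 32 - 1 = 31

31 errors


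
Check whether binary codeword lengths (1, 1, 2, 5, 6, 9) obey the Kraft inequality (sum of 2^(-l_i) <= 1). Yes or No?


Kraft sum = sum(2^(-l_i)) = 1.2988, need <= 1. Result: violated (a binary prefix-free code with these lengths cannot exist)

No


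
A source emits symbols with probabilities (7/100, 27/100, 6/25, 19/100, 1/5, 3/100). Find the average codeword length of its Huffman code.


Huffman construction (repeatedly merge the two least-probable nodes; each merge adds 1 bit to every symbol beneath it): 3/100 + 7/100 = 1/10; 1/10 + 19/100 = 29/100; 1/5 + 6/25 = 11/25; 27/100 + 29/100 = 14/25; 11/25 + 14/25 = 1. Resulting codeword lengths (in the order the probabilities were given): (4, 2, 2, 3, 2, 4). L_avg = sum(p_i * l_i) = 7/100*4 + 27/100*2 + 6/25*2 + 19/100*3 + 1/5*2 + 3/100*4 = 239/100 = 2.39

2.39 bits


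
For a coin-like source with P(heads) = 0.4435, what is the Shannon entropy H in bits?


H = -p*log2(p) - (1-p)*log2(1-p). -0.4435*log2(0.4435) = 0.520223; -0.5565*log2(0.5565) = 0.470547. H = 0.520223 + 0.470547 = 0.9908

0.9908 bits


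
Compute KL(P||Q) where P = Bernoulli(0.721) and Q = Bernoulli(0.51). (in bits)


KL = p*log2(p/q) + (1-p)*log2((1-p)/(1-q)) = 0.721*log2(0.721/0.51) + 0.279*log2(0.279/0.49) = 0.1334

0.1334 bits


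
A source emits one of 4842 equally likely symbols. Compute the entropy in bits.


H = log2(n) = log2(4842) = 12.2414

12.2414 bits


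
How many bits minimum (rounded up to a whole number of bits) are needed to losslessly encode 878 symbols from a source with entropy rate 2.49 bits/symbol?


Minimum bits >= n * H = 878 * 2.49 = 2186.22, rounded up to a whole number of bits = 2187

2187 bits


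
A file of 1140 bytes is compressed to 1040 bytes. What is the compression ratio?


Ratio = original / compressed = 1140 / 1040 = 1.0962

1.0962


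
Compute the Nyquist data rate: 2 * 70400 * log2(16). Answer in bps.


Rate = 2 * B * log2(M) = 2 * 70400 * 4.0 = 563200.0

563200.0 bps


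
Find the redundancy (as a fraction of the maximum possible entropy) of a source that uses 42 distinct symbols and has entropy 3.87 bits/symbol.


H_max = log2(K) = log2(42) = 5.3923 bits/symbol. Redundancy = 1 - H/H_max = 1 - 3.87/5.3923 = 1 - 0.7177 = 0.2823

0.2823


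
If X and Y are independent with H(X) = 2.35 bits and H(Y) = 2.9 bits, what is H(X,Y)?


For independent variables, H(X,Y) = H(X) + H(Y) = 2.35 + 2.9 = 5.25

5.25 bits


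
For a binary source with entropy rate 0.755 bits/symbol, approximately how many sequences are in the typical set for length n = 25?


log2|A_typical| = nH = 25 * 0.755 = 18.875, so |A_typical| ~ 2^18.875 = 4.808e+05

4.808e+05


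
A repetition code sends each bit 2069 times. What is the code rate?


Rate = k/n = 1/2069

1/2069


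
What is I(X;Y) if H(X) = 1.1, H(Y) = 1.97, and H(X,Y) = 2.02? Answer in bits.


I(X;Y) = H(X) + H(Y) - H(X,Y) = 1.1 + 1.97 - 2.02 = 1.05

1.05 bits


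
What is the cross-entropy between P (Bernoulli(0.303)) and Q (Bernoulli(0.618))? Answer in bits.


H(P,Q) = -p*log2(q) - (1-p)*log2(1-q). -0.303*log2(0.618) = 0.210379; -0.697*log2(0.382) = 0.967684. H(P,Q) = 0.210379 + 0.967684 = 1.1781

1.1781 bits


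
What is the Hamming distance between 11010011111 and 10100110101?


Count differing positions: . ^ ^ ^ . ^ . ^ . ^ . = 6 differences

6


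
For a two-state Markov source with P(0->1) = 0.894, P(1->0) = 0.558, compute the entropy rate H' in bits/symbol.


Stationary distribution: pi_0 = p10/(p01+p10) = 0.3843, pi_1 = 0.6157. Entropy rate H' = pi_0*H(p01) + pi_1*H(p10) = 0.3843*0.4877 + 0.6157*0.9903 = 0.7971

0.7971 bits/symbol


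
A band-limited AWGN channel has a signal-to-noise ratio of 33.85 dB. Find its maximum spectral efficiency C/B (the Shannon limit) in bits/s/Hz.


SNR_linear = 10^(33.85/10) = 2426.6101; C/B = log2(1 + SNR_linear) = log2(1 + 2426.6101) = 11.2453

11.2453 bits/s/Hz


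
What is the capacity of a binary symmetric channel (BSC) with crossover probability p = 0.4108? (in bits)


H(p) = -p*log2(p) - (1-p)*log2(1-p) = -0.4108*log2(0.4108) - 0.5892*log2(0.5892) = 0.527258 + 0.449660 = 0.9769. C = 1 - H(p) = 1 - 0.9769 = 0.0231

0.0231 bits


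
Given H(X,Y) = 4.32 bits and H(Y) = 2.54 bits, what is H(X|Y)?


H(X|Y) = H(X,Y) - H(Y) = 4.32 - 2.54 = 1.78

1.78 bits


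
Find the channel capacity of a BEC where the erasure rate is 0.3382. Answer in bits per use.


C = 1 - epsilon = 1 - 0.3382 = 0.6618

0.6618 bits


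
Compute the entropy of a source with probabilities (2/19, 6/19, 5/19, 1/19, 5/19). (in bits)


H = -sum(p_i * log2(p_i)). Terms: -(2/19)*log2(2/19) = 0.341887; -(6/19)*log2(6/19) = 0.525147; -(5/19)*log2(5/19) = 0.506842; -(1/19)*log2(1/19) = 0.223575; -(5/19)*log2(5/19) = 0.506842. H = 0.341887 + 0.525147 + 0.506842 + 0.223575 + 0.506842 = 2.1043

2.1043 bits


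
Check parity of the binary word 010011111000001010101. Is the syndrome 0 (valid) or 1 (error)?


Syndrome = XOR of all bits = 0 XOR 1 XOR 0 XOR 0 XOR 1 XOR 1 XOR 1 XOR 1 XOR 1 XOR 0 XOR 0 XOR 0 XOR 0 XOR 0 XOR 1 XOR 0 XOR 1 XOR 0 XOR 1 XOR 0 XOR 1 = 0

0


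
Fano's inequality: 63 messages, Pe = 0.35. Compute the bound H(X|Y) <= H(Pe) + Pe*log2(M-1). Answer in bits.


H(Pe) = -Pe*log2(Pe) - (1-Pe)*log2(1-Pe) = -0.35*log2(0.35) - 0.65*log2(0.65) = 0.530101 + 0.403967 = 0.9341. Pe*log2(M-1) = 0.35*log2(62) = 2.083969. Bound = H(Pe) + Pe*log2(M-1) = 0.530101 + 0.403967 + 2.083969 = 3.018

3.018 bits


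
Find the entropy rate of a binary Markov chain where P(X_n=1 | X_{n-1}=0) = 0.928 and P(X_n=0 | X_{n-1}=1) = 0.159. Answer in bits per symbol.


Stationary distribution: pi_0 = p10/(p01+p10) = 0.1463, pi_1 = 0.8537. Entropy rate H' = pi_0*H(p01) + pi_1*H(p10) = 0.1463*0.3733 + 0.8537*0.6319 = 0.5941

0.5941 bits/symbol


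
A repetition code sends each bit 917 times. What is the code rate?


Rate = k/n = 1/917

1/917


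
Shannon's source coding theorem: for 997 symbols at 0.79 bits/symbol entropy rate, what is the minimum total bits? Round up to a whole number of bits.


Minimum bits >= n * H = 997 * 0.79 = 787.63, rounded up to a whole number of bits = 788

788 bits


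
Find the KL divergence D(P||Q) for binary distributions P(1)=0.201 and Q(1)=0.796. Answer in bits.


KL = p*log2(p/q) + (1-p)*log2((1-p)/(1-q)) = 0.201*log2(0.201/0.796) + 0.799*log2(0.799/0.204) = 1.1746

1.1746 bits


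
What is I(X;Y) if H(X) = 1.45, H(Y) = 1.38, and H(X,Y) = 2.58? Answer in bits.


I(X;Y) = H(X) + H(Y) - H(X,Y) = 1.45 + 1.38 - 2.58 = 0.25

0.25 bits


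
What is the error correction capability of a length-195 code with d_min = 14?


Correction capability = floor((d-1)/2) = floor((14-1)/2) = 6

6 errors


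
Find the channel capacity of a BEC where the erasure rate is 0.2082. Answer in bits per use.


C = 1 - epsilon = 1 - 0.2082 = 0.7918

0.7918 bits


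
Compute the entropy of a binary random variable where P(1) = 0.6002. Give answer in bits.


H = -p*log2(p) - (1-p)*log2(1-p). -0.6002*log2(0.6002) = 0.442038; -0.3998*log2(0.3998) = 0.528795. H = 0.442038 + 0.528795 = 0.9708

0.9708 bits


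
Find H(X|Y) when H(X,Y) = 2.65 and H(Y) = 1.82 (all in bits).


H(X|Y) = H(X,Y) - H(Y) = 2.65 - 1.82 = 0.83

0.83 bits


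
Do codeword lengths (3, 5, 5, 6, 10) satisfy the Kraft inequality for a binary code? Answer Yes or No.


Kraft sum = sum(2^(-l_i)) = 0.2041, need <= 1. Result: satisfied (a binary prefix-free code with these lengths exists)

Yes


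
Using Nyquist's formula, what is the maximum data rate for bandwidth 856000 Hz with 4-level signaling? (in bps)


Rate = 2 * B * log2(M) = 2 * 856000 * 2.0 = 3424000.0

3424000.0 bps


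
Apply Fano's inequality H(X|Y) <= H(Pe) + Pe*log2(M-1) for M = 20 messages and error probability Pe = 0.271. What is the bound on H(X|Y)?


H(Pe) = -Pe*log2(Pe) - (1-Pe)*log2(1-Pe) = -0.271*log2(0.271) - 0.729*log2(0.729) = 0.510465 + 0.332431 = 0.8429. Pe*log2(M-1) = 0.271*log2(19) = 1.151188. Bound = H(Pe) + Pe*log2(M-1) = 0.510465 + 0.332431 + 1.151188 = 1.9941

1.9941 bits


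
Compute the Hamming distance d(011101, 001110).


Count differing positions: . ^ . . ^ ^ = 3 differences

3


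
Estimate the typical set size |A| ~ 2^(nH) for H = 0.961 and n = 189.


log2|A_typical| = nH = 189 * 0.961 = 181.629, so |A_typical| ~ 2^181.629 = 4.740e+54

4.740e+54


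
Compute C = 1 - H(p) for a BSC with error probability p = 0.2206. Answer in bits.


H(p) = -p*log2(p) - (1-p)*log2(1-p) = -0.2206*log2(0.2206) - 0.7794*log2(0.7794) = 0.481017 + 0.280244 = 0.7613. C = 1 - H(p) = 1 - 0.7613 = 0.2387

0.2387 bits


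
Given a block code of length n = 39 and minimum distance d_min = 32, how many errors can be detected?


Detection capability = d_min - 1 = 32 - 1 = 31

31 errors


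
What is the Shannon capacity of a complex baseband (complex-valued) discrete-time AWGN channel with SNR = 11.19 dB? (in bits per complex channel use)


SNR_linear = 10^(11.19/10) = 13.1522; C = log2(1 + SNR_linear) = log2(1 + 13.1522) = 3.823

3.823 bits/channel use


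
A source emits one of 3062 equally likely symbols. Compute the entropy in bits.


H = log2(n) = log2(3062) = 11.5803

11.5803 bits


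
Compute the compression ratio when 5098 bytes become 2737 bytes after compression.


Ratio = original / compressed = 5098 / 2737 = 1.8626

1.8626


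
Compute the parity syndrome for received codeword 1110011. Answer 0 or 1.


Syndrome = XOR of all bits = 1 XOR 1 XOR 1 XOR 0 XOR 0 XOR 1 XOR 1 = 1

1


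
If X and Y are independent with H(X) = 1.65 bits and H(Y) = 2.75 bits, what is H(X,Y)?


For independent variables, H(X,Y) = H(X) + H(Y) = 1.65 + 2.75 = 4.4

4.4 bits


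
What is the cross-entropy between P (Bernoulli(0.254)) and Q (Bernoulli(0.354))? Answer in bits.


H(P,Q) = -p*log2(q) - (1-p)*log2(1-q). -0.254*log2(0.354) = 0.380537; -0.746*log2(0.646) = 0.470274. H(P,Q) = 0.380537 + 0.470274 = 0.8508

0.8508 bits


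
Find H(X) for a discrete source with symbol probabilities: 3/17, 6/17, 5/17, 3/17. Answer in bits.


H = -sum(p_i * log2(p_i)). Terms: -(3/17)*log2(3/17) = 0.441618; -(6/17)*log2(6/17) = 0.530294; -(5/17)*log2(5/17) = 0.519275; -(3/17)*log2(3/17) = 0.441618. H = 0.441618 + 0.530294 + 0.519275 + 0.441618 = 1.9328

1.9328 bits


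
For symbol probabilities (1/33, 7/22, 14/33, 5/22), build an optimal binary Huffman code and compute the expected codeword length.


Huffman construction (repeatedly merge the two least-probable nodes; each merge adds 1 bit to every symbol beneath it): 1/33 + 5/22 = 17/66; 17/66 + 7/22 = 19/33; 14/33 + 19/33 = 1. Resulting codeword lengths (in the order the probabilities were given): (3, 2, 1, 3). L_avg = sum(p_i * l_i) = 1/33*3 + 7/22*2 + 14/33*1 + 5/22*3 = 11/6 = 1.8333

1.8333 bits


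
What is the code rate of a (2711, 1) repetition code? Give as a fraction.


Rate = k/n = 1/2711

1/2711


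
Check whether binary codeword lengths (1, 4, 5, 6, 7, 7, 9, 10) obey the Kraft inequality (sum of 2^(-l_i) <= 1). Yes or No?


Kraft sum = sum(2^(-l_i)) = 0.6279, need <= 1. Result: satisfied (a binary prefix-free code with these lengths exists)

Yes


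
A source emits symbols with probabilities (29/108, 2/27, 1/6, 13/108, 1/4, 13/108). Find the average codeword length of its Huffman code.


Huffman construction (repeatedly merge the two least-probable nodes; each merge adds 1 bit to every symbol beneath it): 2/27 + 13/108 = 7/36; 13/108 + 1/6 = 31/108; 7/36 + 1/4 = 4/9; 29/108 + 31/108 = 5/9; 4/9 + 5/9 = 1. Resulting codeword lengths (in the order the probabilities were given): (2, 3, 3, 3, 2, 3). L_avg = sum(p_i * l_i) = 29/108*2 + 2/27*3 + 1/6*3 + 13/108*3 + 1/4*2 + 13/108*3 = 67/27 = 2.4815

2.4815 bits


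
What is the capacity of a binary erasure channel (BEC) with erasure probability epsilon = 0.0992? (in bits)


C = 1 - epsilon = 1 - 0.0992 = 0.9008

0.9008 bits


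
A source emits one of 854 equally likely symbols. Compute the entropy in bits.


H = log2(n) = log2(854) = 9.7381

9.7381 bits


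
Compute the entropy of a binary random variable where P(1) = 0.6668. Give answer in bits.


H = -p*log2(p) - (1-p)*log2(1-p). -0.6668*log2(0.6668) = 0.389861; -0.3332*log2(0.3332) = 0.528302. H = 0.389861 + 0.528302 = 0.9182

0.9182 bits


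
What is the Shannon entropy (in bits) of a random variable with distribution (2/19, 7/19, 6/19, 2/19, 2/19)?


H = -sum(p_i * log2(p_i)). Terms: -(2/19)*log2(2/19) = 0.341887; -(7/19)*log2(7/19) = 0.530737; -(6/19)*log2(6/19) = 0.525147; -(2/19)*log2(2/19) = 0.341887; -(2/19)*log2(2/19) = 0.341887. H = 0.341887 + 0.530737 + 0.525147 + 0.341887 + 0.341887 = 2.0815

2.0815 bits


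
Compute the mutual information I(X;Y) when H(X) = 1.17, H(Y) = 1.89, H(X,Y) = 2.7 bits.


I(X;Y) = H(X) + H(Y) - H(X,Y) = 1.17 + 1.89 - 2.7 = 0.36

0.36 bits


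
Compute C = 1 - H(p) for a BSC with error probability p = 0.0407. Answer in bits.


H(p) = -p*log2(p) - (1-p)*log2(1-p) = -0.0407*log2(0.0407) - 0.9593*log2(0.9593) = 0.187986 + 0.057506 = 0.2455. C = 1 - H(p) = 1 - 0.2455 = 0.7545

0.7545 bits


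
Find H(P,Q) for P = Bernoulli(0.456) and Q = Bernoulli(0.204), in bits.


H(P,Q) = -p*log2(q) - (1-p)*log2(1-q). -0.456*log2(0.204) = 1.045772; -0.544*log2(0.796) = 0.179063. H(P,Q) = 1.045772 + 0.179063 = 1.2248

1.2248 bits


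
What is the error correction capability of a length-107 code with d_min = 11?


Correction capability = floor((d-1)/2) = floor((11-1)/2) = 5

5 errors


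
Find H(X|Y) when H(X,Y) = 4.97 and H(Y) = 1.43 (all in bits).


H(X|Y) = H(X,Y) - H(Y) = 4.97 - 1.43 = 3.54

3.54 bits
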